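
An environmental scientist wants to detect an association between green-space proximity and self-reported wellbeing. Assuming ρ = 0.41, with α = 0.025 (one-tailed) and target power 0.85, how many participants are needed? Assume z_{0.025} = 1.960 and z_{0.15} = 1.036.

n = 51

Fisher's z: C = ½·ln((1+r)/(1−r)) = ½·ln(2.3898) = 0.4356.
n = ((z_{α} + z_β)/C)² + 3.
(1.960 + 1.036) / 0.4356 = 2.996 / 0.4356 = 6.878.
n = 6.878² + 3 = 47.31 + 3 = 50.3.
Round up.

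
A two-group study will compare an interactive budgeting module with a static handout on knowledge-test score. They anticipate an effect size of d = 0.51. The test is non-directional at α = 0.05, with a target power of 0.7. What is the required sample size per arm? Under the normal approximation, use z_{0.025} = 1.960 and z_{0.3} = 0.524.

For two independent groups with equal n: n = 2·((z_{α/2} + z_β) / d)².
z_{α/2} + z_β = 1.960 + 0.524 = 2.484.
n = 2 × (2.484 / 0.51)² = 2 × 4.871² = 2 × 23.72 = 47.4.
Round up to the next whole participant.

n = 48 per group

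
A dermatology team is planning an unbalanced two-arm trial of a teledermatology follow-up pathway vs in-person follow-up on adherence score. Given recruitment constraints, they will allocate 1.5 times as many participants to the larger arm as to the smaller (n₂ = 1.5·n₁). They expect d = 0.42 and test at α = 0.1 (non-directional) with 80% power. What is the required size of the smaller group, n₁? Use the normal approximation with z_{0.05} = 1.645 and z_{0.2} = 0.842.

With allocation ratio k = n₂/n₁ = 1.5, Var(x̄₁−x̄₂) = σ²(1/n₁ + 1/(k·n₁)) = σ²·(k+1)/(k·n₁).
So n₁ = (1 + 1/k)·((z_{α/2} + z_β)/d)² = 1.667 × (2.487/0.42)².
n₁ = 1.667 × 35.06 = 58.4.
Round up: n₁ = 59, giving n₂ = ⌈1.5 × 59⌉ = ⌈88.5⌉ = 89.

n₁ = 59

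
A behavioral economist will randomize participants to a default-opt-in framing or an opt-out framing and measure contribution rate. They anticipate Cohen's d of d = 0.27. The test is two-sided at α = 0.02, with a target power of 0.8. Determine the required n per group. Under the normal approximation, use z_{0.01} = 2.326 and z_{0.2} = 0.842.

For two independent groups with equal n: n = 2·((z_{α/2} + z_β) / d)².
z_{α/2} + z_β = 2.326 + 0.842 = 3.168.
n = 2 × (3.168 / 0.27)² = 2 × 11.733² = 2 × 137.67 = 275.3.
Round up to the next whole participant.

n = 276 per group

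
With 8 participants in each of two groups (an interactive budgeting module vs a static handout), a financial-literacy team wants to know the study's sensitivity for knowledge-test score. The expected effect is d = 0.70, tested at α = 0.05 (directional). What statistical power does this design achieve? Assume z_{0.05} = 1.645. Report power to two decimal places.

power ≈ 0.40

For two equal groups, power = Φ(d·√(n/2) − z_{α}).
d·√(n/2) = 0.70 × √(8/2) = 0.70 × 2.000 = 1.400.
z_β = 1.400 − 1.645 = -0.245.
Power = Φ(-0.245) = 0.403.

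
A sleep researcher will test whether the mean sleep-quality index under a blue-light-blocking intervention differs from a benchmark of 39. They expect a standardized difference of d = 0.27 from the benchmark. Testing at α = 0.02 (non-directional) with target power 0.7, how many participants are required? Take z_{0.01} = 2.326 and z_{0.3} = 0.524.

For a one-sample test: n = ((z_{α/2} + z_β) / d)².
z_{α/2} + z_β = 2.326 + 0.524 = 2.850.
n = (2.850 / 0.27)² = 10.556² = 111.42.
Round up.

n = 112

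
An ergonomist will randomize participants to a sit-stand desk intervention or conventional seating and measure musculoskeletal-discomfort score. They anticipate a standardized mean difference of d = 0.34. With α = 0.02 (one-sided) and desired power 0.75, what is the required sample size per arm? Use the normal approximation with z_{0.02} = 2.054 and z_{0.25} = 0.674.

For two independent groups with equal n: n = 2·((z_{α} + z_β) / d)².
z_{α} + z_β = 2.054 + 0.674 = 2.728.
n = 2 × (2.728 / 0.34)² = 2 × 8.024² = 2 × 64.38 = 128.8.
Round up to the next whole participant.

n = 129 per group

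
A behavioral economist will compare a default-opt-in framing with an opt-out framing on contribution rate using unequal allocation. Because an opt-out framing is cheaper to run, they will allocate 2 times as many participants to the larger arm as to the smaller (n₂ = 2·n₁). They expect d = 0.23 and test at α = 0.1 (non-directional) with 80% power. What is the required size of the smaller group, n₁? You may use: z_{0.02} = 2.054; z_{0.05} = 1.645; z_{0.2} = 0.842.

n₁ = 176

With allocation ratio k = n₂/n₁ = 2, Var(x̄₁−x̄₂) = σ²(1/n₁ + 1/(k·n₁)) = σ²·(k+1)/(k·n₁).
So n₁ = (1 + 1/k)·((z_{α/2} + z_β)/d)² = 1.500 × (2.487/0.23)².
n₁ = 1.500 × 116.92 = 175.4.
Round up: n₁ = 176, giving n₂ = 2 × 176 = 352.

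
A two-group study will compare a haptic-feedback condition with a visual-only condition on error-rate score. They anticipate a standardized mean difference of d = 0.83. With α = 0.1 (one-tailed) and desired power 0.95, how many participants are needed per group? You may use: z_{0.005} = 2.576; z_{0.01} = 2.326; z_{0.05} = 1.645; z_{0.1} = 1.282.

For two independent groups with equal n: n = 2·((z_{α} + z_β) / d)².
z_{α} + z_β = 1.282 + 1.645 = 2.927.
n = 2 × (2.927 / 0.83)² = 2 × 3.527² = 2 × 12.44 = 24.9.
Round up to the next whole participant.

n = 25 per group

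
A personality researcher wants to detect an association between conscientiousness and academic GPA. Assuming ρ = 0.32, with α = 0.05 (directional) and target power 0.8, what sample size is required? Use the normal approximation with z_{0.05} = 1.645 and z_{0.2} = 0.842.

Fisher's z: C = ½·ln((1+r)/(1−r)) = ½·ln(1.9412) = 0.3316.
n = ((z_{α} + z_β)/C)² + 3.
(1.645 + 0.842) / 0.3316 = 2.487 / 0.3316 = 7.500.
n = 7.500² + 3 = 56.25 + 3 = 59.2.
Round up.

n = 60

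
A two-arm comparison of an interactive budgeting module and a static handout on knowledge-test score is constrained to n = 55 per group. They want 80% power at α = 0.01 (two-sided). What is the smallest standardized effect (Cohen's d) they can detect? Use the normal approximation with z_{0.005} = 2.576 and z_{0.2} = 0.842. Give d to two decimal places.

d_min ≈ 0.65

For two independent groups of n = 55 each: d_min = (z_{α/2} + z_β)·√(2/n).
z-sum = 2.576 + 0.842 = 3.418.
d_min = 3.418 × √(2/55) = 3.418 × 0.1907 = 0.652.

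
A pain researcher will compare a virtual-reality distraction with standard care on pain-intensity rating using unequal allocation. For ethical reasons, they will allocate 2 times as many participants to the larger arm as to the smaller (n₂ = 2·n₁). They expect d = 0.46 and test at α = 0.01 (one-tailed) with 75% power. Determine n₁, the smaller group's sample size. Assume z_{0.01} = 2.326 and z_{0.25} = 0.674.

With allocation ratio k = n₂/n₁ = 2, Var(x̄₁−x̄₂) = σ²(1/n₁ + 1/(k·n₁)) = σ²·(k+1)/(k·n₁).
So n₁ = (1 + 1/k)·((z_{α} + z_β)/d)² = 1.500 × (3.000/0.46)².
n₁ = 1.500 × 42.53 = 63.8.
Round up: n₁ = 64, giving n₂ = 2 × 64 = 128.

n₁ = 64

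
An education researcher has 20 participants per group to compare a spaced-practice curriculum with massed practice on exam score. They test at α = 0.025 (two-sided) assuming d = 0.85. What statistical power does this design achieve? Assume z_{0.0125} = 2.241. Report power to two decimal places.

power ≈ 0.67

For two equal groups, power = Φ(d·√(n/2) − z_{α/2}).
d·√(n/2) = 0.85 × √(20/2) = 0.85 × 3.162 = 2.688.
z_β = 2.688 − 2.241 = 0.447.
Power = Φ(0.447) = 0.673.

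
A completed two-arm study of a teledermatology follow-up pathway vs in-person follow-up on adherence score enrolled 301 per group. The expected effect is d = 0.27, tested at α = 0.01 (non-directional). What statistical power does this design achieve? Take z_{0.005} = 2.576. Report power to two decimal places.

For two equal groups, power = Φ(d·√(n/2) − z_{α/2}).
d·√(n/2) = 0.27 × √(301/2) = 0.27 × 12.268 = 3.312.
z_β = 3.312 − 2.576 = 0.736.
Power = Φ(0.736) = 0.769.

power ≈ 0.77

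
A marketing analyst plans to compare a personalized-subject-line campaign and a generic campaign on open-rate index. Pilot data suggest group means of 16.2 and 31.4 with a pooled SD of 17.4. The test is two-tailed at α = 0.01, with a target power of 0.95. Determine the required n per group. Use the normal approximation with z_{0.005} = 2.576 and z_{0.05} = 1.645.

n = 47 per group

Cohen's d = |M₁ − M₂| / SD_pooled = |16.2 − 31.4| / 17.4 = 15.2 / 17.4 = 0.874.
For two independent groups with equal n: n = 2·((z_{α/2} + z_β) / d)².
z_{α/2} + z_β = 2.576 + 1.645 = 4.221.
n = 2 × (4.221 / 0.874)² = 2 × 4.830² = 2 × 23.32 = 46.6.
Round up to the next whole participant.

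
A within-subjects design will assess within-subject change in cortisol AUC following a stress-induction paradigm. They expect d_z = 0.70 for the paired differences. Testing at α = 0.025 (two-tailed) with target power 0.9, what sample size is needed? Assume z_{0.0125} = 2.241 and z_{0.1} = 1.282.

n = 26 pairs

For a paired (one-sample on differences) test: n = ((z_{α/2} + z_β) / d)².
z_{α/2} + z_β = 2.241 + 1.282 = 3.523.
n = (3.523 / 0.70)² = 5.033² = 25.33.
Round up.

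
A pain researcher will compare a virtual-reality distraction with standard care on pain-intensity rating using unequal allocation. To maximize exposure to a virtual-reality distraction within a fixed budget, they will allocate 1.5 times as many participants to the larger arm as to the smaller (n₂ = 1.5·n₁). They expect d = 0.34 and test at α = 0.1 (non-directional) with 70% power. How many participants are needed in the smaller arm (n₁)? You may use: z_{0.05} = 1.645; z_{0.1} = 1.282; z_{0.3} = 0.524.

n₁ = 68

With allocation ratio k = n₂/n₁ = 1.5, Var(x̄₁−x̄₂) = σ²(1/n₁ + 1/(k·n₁)) = σ²·(k+1)/(k·n₁).
So n₁ = (1 + 1/k)·((z_{α/2} + z_β)/d)² = 1.667 × (2.169/0.34)².
n₁ = 1.667 × 40.70 = 67.8.
Round up: n₁ = 68, giving n₂ = 1.5 × 68 = 102.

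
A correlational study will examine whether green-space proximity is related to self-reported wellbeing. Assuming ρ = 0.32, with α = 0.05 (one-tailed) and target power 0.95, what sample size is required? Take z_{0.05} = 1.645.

n = 102

Fisher's z: C = ½·ln((1+r)/(1−r)) = ½·ln(1.9412) = 0.3316.
n = ((z_{α} + z_β)/C)² + 3.
(1.645 + 1.645) / 0.3316 = 3.290 / 0.3316 = 9.922.
n = 9.922² + 3 = 98.44 + 3 = 101.4.
Round up.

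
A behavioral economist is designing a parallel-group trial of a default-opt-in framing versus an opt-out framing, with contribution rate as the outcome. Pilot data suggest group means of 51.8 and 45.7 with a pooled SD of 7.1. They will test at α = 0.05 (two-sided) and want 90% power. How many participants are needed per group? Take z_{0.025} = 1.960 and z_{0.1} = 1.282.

Cohen's d = |M₁ − M₂| / SD_pooled = |51.8 − 45.7| / 7.1 = 6.1 / 7.1 = 0.859.
For two independent groups with equal n: n = 2·((z_{α/2} + z_β) / d)².
z_{α/2} + z_β = 1.960 + 1.282 = 3.242.
n = 2 × (3.242 / 0.859)² = 2 × 3.774² = 2 × 14.24 = 28.5.
Round up to the next whole participant.

n = 29 per group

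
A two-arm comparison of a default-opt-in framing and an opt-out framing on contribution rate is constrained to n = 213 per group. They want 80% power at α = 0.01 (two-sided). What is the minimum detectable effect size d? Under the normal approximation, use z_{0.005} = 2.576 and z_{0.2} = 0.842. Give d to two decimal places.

d_min ≈ 0.33

For two independent groups of n = 213 each: d_min = (z_{α/2} + z_β)·√(2/n).
z-sum = 2.576 + 0.842 = 3.418.
d_min = 3.418 × √(2/213) = 3.418 × 0.0969 = 0.331.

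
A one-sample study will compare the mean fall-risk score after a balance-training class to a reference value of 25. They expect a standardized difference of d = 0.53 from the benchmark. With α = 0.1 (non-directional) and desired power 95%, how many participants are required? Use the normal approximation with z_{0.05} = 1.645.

For a one-sample test: n = ((z_{α/2} + z_β) / d)².
z_{α/2} + z_β = 1.645 + 1.645 = 3.290.
n = (3.290 / 0.53)² = 6.208² = 38.53.
Round up.

n = 39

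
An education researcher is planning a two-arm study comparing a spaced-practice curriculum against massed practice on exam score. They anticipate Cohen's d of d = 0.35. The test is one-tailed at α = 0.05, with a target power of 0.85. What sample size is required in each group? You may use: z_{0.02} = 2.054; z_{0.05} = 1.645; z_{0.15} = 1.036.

For two independent groups with equal n: n = 2·((z_{α} + z_β) / d)².
z_{α} + z_β = 1.645 + 1.036 = 2.681.
n = 2 × (2.681 / 0.35)² = 2 × 7.660² = 2 × 58.68 = 117.4.
Round up to the next whole participant.

n = 118 per group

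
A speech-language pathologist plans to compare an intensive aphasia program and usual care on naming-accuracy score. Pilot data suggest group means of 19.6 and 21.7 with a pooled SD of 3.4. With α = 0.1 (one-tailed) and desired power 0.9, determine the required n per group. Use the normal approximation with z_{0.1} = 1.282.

n = 35 per group

Cohen's d = |M₁ − M₂| / SD_pooled = |19.6 − 21.7| / 3.4 = 2.1 / 3.4 = 0.618.
For two independent groups with equal n: n = 2·((z_{α} + z_β) / d)².
z_{α} + z_β = 1.282 + 1.282 = 2.564.
n = 2 × (2.564 / 0.618)² = 2 × 4.149² = 2 × 17.21 = 34.4.
Round up to the next whole participant.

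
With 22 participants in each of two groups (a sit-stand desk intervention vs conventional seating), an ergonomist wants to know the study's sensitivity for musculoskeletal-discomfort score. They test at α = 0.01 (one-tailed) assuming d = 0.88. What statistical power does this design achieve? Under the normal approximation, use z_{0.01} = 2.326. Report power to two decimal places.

For two equal groups, power = Φ(d·√(n/2) − z_{α}).
d·√(n/2) = 0.88 × √(22/2) = 0.88 × 3.317 = 2.919.
z_β = 2.919 − 2.326 = 0.593.
Power = Φ(0.593) = 0.723.

power ≈ 0.72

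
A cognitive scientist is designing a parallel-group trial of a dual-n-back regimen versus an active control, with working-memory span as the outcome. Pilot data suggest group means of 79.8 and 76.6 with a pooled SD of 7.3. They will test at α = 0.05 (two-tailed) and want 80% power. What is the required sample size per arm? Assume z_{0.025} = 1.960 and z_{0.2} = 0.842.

n = 82 per group

Cohen's d = |M₁ − M₂| / SD_pooled = |79.8 − 76.6| / 7.3 = 3.2 / 7.3 = 0.438.
For two independent groups with equal n: n = 2·((z_{α/2} + z_β) / d)².
z_{α/2} + z_β = 1.960 + 0.842 = 2.802.
n = 2 × (2.802 / 0.438)² = 2 × 6.397² = 2 × 40.92 = 81.8.
Round up to the next whole participant.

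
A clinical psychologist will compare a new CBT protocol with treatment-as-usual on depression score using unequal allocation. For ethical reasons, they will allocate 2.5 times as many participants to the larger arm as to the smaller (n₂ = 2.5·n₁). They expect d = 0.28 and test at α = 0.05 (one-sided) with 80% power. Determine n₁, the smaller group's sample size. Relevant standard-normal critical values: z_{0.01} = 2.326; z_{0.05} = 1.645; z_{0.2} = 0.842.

n₁ = 111

With allocation ratio k = n₂/n₁ = 2.5, Var(x̄₁−x̄₂) = σ²(1/n₁ + 1/(k·n₁)) = σ²·(k+1)/(k·n₁).
So n₁ = (1 + 1/k)·((z_{α} + z_β)/d)² = 1.400 × (2.487/0.28)².
n₁ = 1.400 × 78.89 = 110.4.
Round up: n₁ = 111, giving n₂ = ⌈2.5 × 111⌉ = ⌈277.5⌉ = 278.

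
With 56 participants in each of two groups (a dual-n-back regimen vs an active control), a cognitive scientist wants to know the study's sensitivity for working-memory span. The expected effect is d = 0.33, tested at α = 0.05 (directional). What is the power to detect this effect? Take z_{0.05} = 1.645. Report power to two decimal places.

power ≈ 0.54

For two equal groups, power = Φ(d·√(n/2) − z_{α}).
d·√(n/2) = 0.33 × √(56/2) = 0.33 × 5.292 = 1.746.
z_β = 1.746 − 1.645 = 0.101.
Power = Φ(0.101) = 0.540.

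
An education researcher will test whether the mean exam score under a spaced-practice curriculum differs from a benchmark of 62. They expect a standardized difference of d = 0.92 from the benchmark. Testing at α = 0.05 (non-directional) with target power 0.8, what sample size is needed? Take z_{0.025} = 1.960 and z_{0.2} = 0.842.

For a one-sample test: n = ((z_{α/2} + z_β) / d)².
z_{α/2} + z_β = 1.960 + 0.842 = 2.802.
n = (2.802 / 0.92)² = 3.046² = 9.28.
Round up.

n = 10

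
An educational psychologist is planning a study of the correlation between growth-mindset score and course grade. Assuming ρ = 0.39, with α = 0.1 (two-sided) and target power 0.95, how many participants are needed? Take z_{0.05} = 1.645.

n = 67

Fisher's z: C = ½·ln((1+r)/(1−r)) = ½·ln(2.2787) = 0.4118.
n = ((z_{α/2} + z_β)/C)² + 3.
(1.645 + 1.645) / 0.4118 = 3.290 / 0.4118 = 7.989.
n = 7.989² + 3 = 63.83 + 3 = 66.8.
Round up.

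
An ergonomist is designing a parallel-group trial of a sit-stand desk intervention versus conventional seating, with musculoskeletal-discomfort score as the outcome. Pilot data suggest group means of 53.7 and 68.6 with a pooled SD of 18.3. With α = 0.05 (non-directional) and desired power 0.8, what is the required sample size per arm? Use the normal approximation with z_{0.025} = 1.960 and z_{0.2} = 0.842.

Cohen's d = |M₁ − M₂| / SD_pooled = |53.7 − 68.6| / 18.3 = 14.9 / 18.3 = 0.814.
For two independent groups with equal n: n = 2·((z_{α/2} + z_β) / d)².
z_{α/2} + z_β = 1.960 + 0.842 = 2.802.
n = 2 × (2.802 / 0.814)² = 2 × 3.442² = 2 × 11.85 = 23.7.
Round up to the next whole participant.

n = 24 per group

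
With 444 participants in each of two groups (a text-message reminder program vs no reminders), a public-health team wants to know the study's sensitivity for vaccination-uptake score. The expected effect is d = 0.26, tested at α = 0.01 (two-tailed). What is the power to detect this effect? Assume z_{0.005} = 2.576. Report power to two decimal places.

For two equal groups, power = Φ(d·√(n/2) − z_{α/2}).
d·√(n/2) = 0.26 × √(444/2) = 0.26 × 14.900 = 3.874.
z_β = 3.874 − 2.576 = 1.298.
Power = Φ(1.298) = 0.903.

power ≈ 0.90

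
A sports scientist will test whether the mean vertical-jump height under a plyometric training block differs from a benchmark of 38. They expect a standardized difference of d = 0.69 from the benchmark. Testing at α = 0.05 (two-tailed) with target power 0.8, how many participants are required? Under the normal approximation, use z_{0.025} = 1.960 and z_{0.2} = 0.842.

For a one-sample test: n = ((z_{α/2} + z_β) / d)².
z_{α/2} + z_β = 1.960 + 0.842 = 2.802.
n = (2.802 / 0.69)² = 4.061² = 16.49.
Round up.

n = 17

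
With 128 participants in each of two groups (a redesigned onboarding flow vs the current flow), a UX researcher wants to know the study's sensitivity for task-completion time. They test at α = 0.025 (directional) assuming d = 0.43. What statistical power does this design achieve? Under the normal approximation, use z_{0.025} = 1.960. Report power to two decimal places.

For two equal groups, power = Φ(d·√(n/2) − z_{α}).
d·√(n/2) = 0.43 × √(128/2) = 0.43 × 8.000 = 3.440.
z_β = 3.440 − 1.960 = 1.480.
Power = Φ(1.480) = 0.931.

power ≈ 0.93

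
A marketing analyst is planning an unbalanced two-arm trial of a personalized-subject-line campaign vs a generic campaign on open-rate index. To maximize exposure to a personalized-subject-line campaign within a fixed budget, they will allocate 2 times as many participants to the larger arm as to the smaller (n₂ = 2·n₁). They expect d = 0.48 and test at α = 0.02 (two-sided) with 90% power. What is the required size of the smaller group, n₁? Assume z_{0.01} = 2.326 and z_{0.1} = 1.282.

With allocation ratio k = n₂/n₁ = 2, Var(x̄₁−x̄₂) = σ²(1/n₁ + 1/(k·n₁)) = σ²·(k+1)/(k·n₁).
So n₁ = (1 + 1/k)·((z_{α/2} + z_β)/d)² = 1.500 × (3.608/0.48)².
n₁ = 1.500 × 56.50 = 84.8.
Round up: n₁ = 85, giving n₂ = 2 × 85 = 170.

n₁ = 85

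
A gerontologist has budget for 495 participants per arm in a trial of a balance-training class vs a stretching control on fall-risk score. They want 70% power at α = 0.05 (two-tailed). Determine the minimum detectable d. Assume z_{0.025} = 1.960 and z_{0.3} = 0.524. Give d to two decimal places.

For two independent groups of n = 495 each: d_min = (z_{α/2} + z_β)·√(2/n).
z-sum = 1.960 + 0.524 = 2.484.
d_min = 2.484 × √(2/495) = 2.484 × 0.0636 = 0.158.

d_min ≈ 0.16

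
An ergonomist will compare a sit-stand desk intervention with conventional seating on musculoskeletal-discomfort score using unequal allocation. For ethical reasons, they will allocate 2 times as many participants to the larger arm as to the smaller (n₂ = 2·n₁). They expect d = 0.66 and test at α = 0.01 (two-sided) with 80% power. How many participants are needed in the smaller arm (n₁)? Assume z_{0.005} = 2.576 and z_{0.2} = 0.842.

With allocation ratio k = n₂/n₁ = 2, Var(x̄₁−x̄₂) = σ²(1/n₁ + 1/(k·n₁)) = σ²·(k+1)/(k·n₁).
So n₁ = (1 + 1/k)·((z_{α/2} + z_β)/d)² = 1.500 × (3.418/0.66)².
n₁ = 1.500 × 26.82 = 40.2.
Round up: n₁ = 41, giving n₂ = 2 × 41 = 82.

n₁ = 41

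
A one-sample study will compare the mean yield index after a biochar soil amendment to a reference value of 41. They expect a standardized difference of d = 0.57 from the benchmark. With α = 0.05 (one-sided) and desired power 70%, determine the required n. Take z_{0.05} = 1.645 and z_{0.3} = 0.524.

For a one-sample test: n = ((z_{α} + z_β) / d)².
z_{α} + z_β = 1.645 + 0.524 = 2.169.
n = (2.169 / 0.57)² = 3.805² = 14.48.
Round up.

n = 15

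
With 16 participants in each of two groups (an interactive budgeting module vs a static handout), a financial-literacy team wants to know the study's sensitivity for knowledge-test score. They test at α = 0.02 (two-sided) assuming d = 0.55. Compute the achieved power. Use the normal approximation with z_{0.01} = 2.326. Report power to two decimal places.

For two equal groups, power = Φ(d·√(n/2) − z_{α/2}).
d·√(n/2) = 0.55 × √(16/2) = 0.55 × 2.828 = 1.556.
z_β = 1.556 − 2.326 = -0.770.
Power = Φ(-0.770) = 0.221.

power ≈ 0.22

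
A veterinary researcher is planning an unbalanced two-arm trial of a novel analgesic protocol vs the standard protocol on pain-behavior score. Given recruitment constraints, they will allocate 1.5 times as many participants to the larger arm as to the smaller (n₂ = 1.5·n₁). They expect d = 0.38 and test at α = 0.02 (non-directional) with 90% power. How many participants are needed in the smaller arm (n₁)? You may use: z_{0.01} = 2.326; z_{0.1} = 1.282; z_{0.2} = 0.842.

n₁ = 151

With allocation ratio k = n₂/n₁ = 1.5, Var(x̄₁−x̄₂) = σ²(1/n₁ + 1/(k·n₁)) = σ²·(k+1)/(k·n₁).
So n₁ = (1 + 1/k)·((z_{α/2} + z_β)/d)² = 1.667 × (3.608/0.38)².
n₁ = 1.667 × 90.15 = 150.3.
Round up: n₁ = 151, giving n₂ = ⌈1.5 × 151⌉ = ⌈226.5⌉ = 227.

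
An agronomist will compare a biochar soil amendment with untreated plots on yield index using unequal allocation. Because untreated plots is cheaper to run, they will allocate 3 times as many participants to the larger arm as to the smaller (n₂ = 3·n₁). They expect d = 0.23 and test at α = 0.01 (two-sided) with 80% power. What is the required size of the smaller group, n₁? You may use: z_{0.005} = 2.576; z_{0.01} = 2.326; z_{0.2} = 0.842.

With allocation ratio k = n₂/n₁ = 3, Var(x̄₁−x̄₂) = σ²(1/n₁ + 1/(k·n₁)) = σ²·(k+1)/(k·n₁).
So n₁ = (1 + 1/k)·((z_{α/2} + z_β)/d)² = 1.333 × (3.418/0.23)².
n₁ = 1.333 × 220.85 = 294.5.
Round up: n₁ = 295, giving n₂ = 3 × 295 = 885.

n₁ = 295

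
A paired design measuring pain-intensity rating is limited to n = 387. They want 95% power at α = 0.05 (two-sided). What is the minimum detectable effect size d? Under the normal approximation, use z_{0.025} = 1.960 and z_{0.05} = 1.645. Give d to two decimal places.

For a single sample (or paired design) of n = 387: d_min = (z_{α/2} + z_β)/√n.
z-sum = 1.960 + 1.645 = 3.605.
d_min = 3.605 / √387 = 3.605 / 19.672 = 0.183.

d_min ≈ 0.18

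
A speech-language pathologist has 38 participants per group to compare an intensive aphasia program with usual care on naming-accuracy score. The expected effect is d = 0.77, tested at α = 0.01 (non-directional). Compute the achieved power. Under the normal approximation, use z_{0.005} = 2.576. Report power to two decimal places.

power ≈ 0.78

For two equal groups, power = Φ(d·√(n/2) − z_{α/2}).
d·√(n/2) = 0.77 × √(38/2) = 0.77 × 4.359 = 3.356.
z_β = 3.356 − 2.576 = 0.780.
Power = Φ(0.780) = 0.782.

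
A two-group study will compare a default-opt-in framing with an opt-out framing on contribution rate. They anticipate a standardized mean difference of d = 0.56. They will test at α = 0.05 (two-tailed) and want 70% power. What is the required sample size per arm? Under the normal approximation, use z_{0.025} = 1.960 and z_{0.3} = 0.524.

For two independent groups with equal n: n = 2·((z_{α/2} + z_β) / d)².
z_{α/2} + z_β = 1.960 + 0.524 = 2.484.
n = 2 × (2.484 / 0.56)² = 2 × 4.436² = 2 × 19.68 = 39.4.
Round up to the next whole participant.

n = 40 per group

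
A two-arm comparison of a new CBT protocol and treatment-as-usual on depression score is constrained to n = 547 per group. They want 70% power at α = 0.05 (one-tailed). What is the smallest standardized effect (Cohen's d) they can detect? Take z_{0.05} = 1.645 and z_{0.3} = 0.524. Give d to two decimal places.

For two independent groups of n = 547 each: d_min = (z_{α} + z_β)·√(2/n).
z-sum = 1.645 + 0.524 = 2.169.
d_min = 2.169 × √(2/547) = 2.169 × 0.0605 = 0.131.

d_min ≈ 0.13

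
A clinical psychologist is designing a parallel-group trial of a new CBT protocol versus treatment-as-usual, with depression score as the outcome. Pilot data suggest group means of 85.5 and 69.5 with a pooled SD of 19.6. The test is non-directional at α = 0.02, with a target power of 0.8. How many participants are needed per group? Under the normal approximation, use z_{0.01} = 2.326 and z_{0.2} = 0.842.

n = 31 per group

Cohen's d = |M₁ − M₂| / SD_pooled = |85.5 − 69.5| / 19.6 = 16.0 / 19.6 = 0.816.
For two independent groups with equal n: n = 2·((z_{α/2} + z_β) / d)².
z_{α/2} + z_β = 2.326 + 0.842 = 3.168.
n = 2 × (3.168 / 0.816)² = 2 × 3.882² = 2 × 15.07 = 30.1.
Round up to the next whole participant.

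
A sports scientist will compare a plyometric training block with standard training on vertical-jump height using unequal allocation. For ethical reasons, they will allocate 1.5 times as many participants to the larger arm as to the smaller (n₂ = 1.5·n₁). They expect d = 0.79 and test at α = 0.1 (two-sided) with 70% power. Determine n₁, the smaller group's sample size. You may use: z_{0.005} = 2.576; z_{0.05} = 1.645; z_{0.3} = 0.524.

With allocation ratio k = n₂/n₁ = 1.5, Var(x̄₁−x̄₂) = σ²(1/n₁ + 1/(k·n₁)) = σ²·(k+1)/(k·n₁).
So n₁ = (1 + 1/k)·((z_{α/2} + z_β)/d)² = 1.667 × (2.169/0.79)².
n₁ = 1.667 × 7.54 = 12.6.
Round up: n₁ = 13, giving n₂ = ⌈1.5 × 13⌉ = ⌈19.5⌉ = 20.

n₁ = 13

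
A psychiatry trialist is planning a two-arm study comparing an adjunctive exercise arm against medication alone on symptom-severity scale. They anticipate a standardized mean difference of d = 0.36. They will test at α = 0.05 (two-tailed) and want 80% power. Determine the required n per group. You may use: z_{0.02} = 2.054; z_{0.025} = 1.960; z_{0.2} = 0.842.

n = 122 per group

For two independent groups with equal n: n = 2·((z_{α/2} + z_β) / d)².
z_{α/2} + z_β = 1.960 + 0.842 = 2.802.
n = 2 × (2.802 / 0.36)² = 2 × 7.783² = 2 × 60.58 = 121.2.
Round up to the next whole participant.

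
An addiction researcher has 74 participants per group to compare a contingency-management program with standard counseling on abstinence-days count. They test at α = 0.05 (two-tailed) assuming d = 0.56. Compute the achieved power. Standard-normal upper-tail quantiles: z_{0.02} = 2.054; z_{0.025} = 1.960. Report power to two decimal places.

For two equal groups, power = Φ(d·√(n/2) − z_{α/2}).
d·√(n/2) = 0.56 × √(74/2) = 0.56 × 6.083 = 3.406.
z_β = 3.406 − 1.960 = 1.446.
Power = Φ(1.446) = 0.926.

power ≈ 0.93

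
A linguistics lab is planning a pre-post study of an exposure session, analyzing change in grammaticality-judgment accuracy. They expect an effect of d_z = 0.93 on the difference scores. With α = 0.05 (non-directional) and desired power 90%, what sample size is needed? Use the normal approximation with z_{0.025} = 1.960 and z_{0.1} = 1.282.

For a paired (one-sample on differences) test: n = ((z_{α/2} + z_β) / d)².
z_{α/2} + z_β = 1.960 + 1.282 = 3.242.
n = (3.242 / 0.93)² = 3.486² = 12.15.
Round up.

n = 13 pairs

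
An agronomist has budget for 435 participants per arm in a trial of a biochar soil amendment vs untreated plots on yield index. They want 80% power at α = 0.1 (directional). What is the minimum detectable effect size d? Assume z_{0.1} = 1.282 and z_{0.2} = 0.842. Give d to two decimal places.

For two independent groups of n = 435 each: d_min = (z_{α} + z_β)·√(2/n).
z-sum = 1.282 + 0.842 = 2.124.
d_min = 2.124 × √(2/435) = 2.124 × 0.0678 = 0.144.

d_min ≈ 0.14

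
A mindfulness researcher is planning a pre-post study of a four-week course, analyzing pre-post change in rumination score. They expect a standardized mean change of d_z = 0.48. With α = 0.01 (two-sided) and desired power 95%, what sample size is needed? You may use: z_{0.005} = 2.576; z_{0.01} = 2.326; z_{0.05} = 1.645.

n = 78 pairs

For a paired (one-sample on differences) test: n = ((z_{α/2} + z_β) / d)².
z_{α/2} + z_β = 2.576 + 1.645 = 4.221.
n = (4.221 / 0.48)² = 8.794² = 77.33.
Round up.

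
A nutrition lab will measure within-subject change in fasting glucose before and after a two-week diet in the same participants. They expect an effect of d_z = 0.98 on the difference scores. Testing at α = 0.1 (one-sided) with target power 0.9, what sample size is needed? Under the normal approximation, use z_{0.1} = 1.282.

For a paired (one-sample on differences) test: n = ((z_{α} + z_β) / d)².
z_{α} + z_β = 1.282 + 1.282 = 2.564.
n = (2.564 / 0.98)² = 2.616² = 6.85.
Round up.

n = 7 pairs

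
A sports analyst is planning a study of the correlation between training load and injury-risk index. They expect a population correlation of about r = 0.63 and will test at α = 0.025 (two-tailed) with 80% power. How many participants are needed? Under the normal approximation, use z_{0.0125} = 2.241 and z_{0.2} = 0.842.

Fisher's z: C = ½·ln((1+r)/(1−r)) = ½·ln(4.4054) = 0.7414.
n = ((z_{α/2} + z_β)/C)² + 3.
(2.241 + 0.842) / 0.7414 = 3.083 / 0.7414 = 4.158.
n = 4.158² + 3 = 17.29 + 3 = 20.3.
Round up.

n = 21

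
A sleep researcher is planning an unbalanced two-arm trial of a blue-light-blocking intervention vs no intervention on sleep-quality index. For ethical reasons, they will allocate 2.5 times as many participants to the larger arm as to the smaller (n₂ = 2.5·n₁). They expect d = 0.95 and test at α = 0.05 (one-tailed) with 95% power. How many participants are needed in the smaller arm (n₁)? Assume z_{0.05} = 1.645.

n₁ = 17

With allocation ratio k = n₂/n₁ = 2.5, Var(x̄₁−x̄₂) = σ²(1/n₁ + 1/(k·n₁)) = σ²·(k+1)/(k·n₁).
So n₁ = (1 + 1/k)·((z_{α} + z_β)/d)² = 1.400 × (3.290/0.95)².
n₁ = 1.400 × 11.99 = 16.8.
Round up: n₁ = 17, giving n₂ = ⌈2.5 × 17⌉ = ⌈42.5⌉ = 43.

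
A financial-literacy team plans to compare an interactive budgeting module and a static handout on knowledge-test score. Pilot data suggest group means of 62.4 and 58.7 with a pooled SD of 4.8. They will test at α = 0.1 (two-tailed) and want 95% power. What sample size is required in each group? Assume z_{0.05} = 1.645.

n = 37 per group

Cohen's d = |M₁ − M₂| / SD_pooled = |62.4 − 58.7| / 4.8 = 3.7 / 4.8 = 0.771.
For two independent groups with equal n: n = 2·((z_{α/2} + z_β) / d)².
z_{α/2} + z_β = 1.645 + 1.645 = 3.290.
n = 2 × (3.290 / 0.771)² = 2 × 4.267² = 2 × 18.21 = 36.4.
Round up to the next whole participant.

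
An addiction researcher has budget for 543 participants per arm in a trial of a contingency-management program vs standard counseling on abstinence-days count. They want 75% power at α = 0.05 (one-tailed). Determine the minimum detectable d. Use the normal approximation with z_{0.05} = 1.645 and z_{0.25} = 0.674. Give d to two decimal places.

d_min ≈ 0.14

For two independent groups of n = 543 each: d_min = (z_{α} + z_β)·√(2/n).
z-sum = 1.645 + 0.674 = 2.319.
d_min = 2.319 × √(2/543) = 2.319 × 0.0607 = 0.141.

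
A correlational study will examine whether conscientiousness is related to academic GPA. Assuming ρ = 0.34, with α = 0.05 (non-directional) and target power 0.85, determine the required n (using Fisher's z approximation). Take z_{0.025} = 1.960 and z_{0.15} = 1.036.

n = 75

Fisher's z: C = ½·ln((1+r)/(1−r)) = ½·ln(2.0303) = 0.3541.
n = ((z_{α/2} + z_β)/C)² + 3.
(1.960 + 1.036) / 0.3541 = 2.996 / 0.3541 = 8.461.
n = 8.461² + 3 = 71.59 + 3 = 74.6.
Round up.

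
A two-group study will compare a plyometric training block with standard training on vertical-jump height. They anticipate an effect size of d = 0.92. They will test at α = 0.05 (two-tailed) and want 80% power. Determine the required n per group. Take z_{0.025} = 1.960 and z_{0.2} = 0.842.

For two independent groups with equal n: n = 2·((z_{α/2} + z_β) / d)².
z_{α/2} + z_β = 1.960 + 0.842 = 2.802.
n = 2 × (2.802 / 0.92)² = 2 × 3.046² = 2 × 9.28 = 18.6.
Round up to the next whole participant.

n = 19 per group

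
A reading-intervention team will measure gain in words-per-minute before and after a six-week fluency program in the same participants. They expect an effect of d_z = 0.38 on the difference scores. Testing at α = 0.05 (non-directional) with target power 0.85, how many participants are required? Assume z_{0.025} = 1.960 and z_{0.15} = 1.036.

n = 63 pairs

For a paired (one-sample on differences) test: n = ((z_{α/2} + z_β) / d)².
z_{α/2} + z_β = 1.960 + 1.036 = 2.996.
n = (2.996 / 0.38)² = 7.884² = 62.16.
Round up.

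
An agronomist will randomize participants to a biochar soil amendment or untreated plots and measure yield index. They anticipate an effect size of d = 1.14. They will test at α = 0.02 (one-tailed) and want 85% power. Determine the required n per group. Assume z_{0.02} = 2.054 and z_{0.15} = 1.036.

n = 15 per group

For two independent groups with equal n: n = 2·((z_{α} + z_β) / d)².
z_{α} + z_β = 2.054 + 1.036 = 3.090.
n = 2 × (3.090 / 1.14)² = 2 × 2.711² = 2 × 7.35 = 14.7.
Round up to the next whole participant.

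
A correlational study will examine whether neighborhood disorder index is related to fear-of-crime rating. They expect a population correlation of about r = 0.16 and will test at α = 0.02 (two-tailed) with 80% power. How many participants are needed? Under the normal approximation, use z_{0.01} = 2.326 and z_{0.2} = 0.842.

n = 389

Fisher's z: C = ½·ln((1+r)/(1−r)) = ½·ln(1.3810) = 0.1614.
n = ((z_{α/2} + z_β)/C)² + 3.
(2.326 + 0.842) / 0.1614 = 3.168 / 0.1614 = 19.628.
n = 19.628² + 3 = 385.27 + 3 = 388.3.
Round up.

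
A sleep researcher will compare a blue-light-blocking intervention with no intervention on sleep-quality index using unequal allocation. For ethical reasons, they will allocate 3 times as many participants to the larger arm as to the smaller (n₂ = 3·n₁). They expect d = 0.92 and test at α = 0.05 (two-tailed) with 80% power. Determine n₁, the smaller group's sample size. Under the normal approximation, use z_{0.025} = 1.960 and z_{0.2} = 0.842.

n₁ = 13

With allocation ratio k = n₂/n₁ = 3, Var(x̄₁−x̄₂) = σ²(1/n₁ + 1/(k·n₁)) = σ²·(k+1)/(k·n₁).
So n₁ = (1 + 1/k)·((z_{α/2} + z_β)/d)² = 1.333 × (2.802/0.92)².
n₁ = 1.333 × 9.28 = 12.4.
Round up: n₁ = 13, giving n₂ = 3 × 13 = 39.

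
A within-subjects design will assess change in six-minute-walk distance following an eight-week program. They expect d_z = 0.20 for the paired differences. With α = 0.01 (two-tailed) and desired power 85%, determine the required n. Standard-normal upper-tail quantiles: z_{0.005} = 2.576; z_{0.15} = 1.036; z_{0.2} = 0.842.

For a paired (one-sample on differences) test: n = ((z_{α/2} + z_β) / d)².
z_{α/2} + z_β = 2.576 + 1.036 = 3.612.
n = (3.612 / 0.20)² = 18.060² = 326.16.
Round up.

n = 327 pairs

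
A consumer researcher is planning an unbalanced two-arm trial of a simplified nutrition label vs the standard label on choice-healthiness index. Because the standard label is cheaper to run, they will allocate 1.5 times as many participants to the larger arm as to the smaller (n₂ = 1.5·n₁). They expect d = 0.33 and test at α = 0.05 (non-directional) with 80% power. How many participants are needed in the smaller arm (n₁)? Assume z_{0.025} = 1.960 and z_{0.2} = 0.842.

With allocation ratio k = n₂/n₁ = 1.5, Var(x̄₁−x̄₂) = σ²(1/n₁ + 1/(k·n₁)) = σ²·(k+1)/(k·n₁).
So n₁ = (1 + 1/k)·((z_{α/2} + z_β)/d)² = 1.667 × (2.802/0.33)².
n₁ = 1.667 × 72.10 = 120.2.
Round up: n₁ = 121, giving n₂ = ⌈1.5 × 121⌉ = ⌈181.5⌉ = 182.

n₁ = 121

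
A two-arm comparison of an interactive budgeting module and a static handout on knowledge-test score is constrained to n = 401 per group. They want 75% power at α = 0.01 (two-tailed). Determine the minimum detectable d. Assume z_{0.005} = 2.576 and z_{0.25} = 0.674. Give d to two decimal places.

For two independent groups of n = 401 each: d_min = (z_{α/2} + z_β)·√(2/n).
z-sum = 2.576 + 0.674 = 3.250.
d_min = 3.250 × √(2/401) = 3.250 × 0.0706 = 0.230.

d_min ≈ 0.23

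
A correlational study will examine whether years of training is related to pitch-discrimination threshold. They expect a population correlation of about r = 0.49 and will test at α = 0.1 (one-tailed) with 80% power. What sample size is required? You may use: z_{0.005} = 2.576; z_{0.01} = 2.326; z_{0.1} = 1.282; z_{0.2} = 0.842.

Fisher's z: C = ½·ln((1+r)/(1−r)) = ½·ln(2.9216) = 0.5361.
n = ((z_{α} + z_β)/C)² + 3.
(1.282 + 0.842) / 0.5361 = 2.124 / 0.5361 = 3.962.
n = 3.962² + 3 = 15.70 + 3 = 18.7.
Round up.

n = 19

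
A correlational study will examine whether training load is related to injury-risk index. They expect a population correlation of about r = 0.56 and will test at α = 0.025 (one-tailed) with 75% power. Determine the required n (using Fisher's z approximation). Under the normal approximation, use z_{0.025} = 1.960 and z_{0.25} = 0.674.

Fisher's z: C = ½·ln((1+r)/(1−r)) = ½·ln(3.5455) = 0.6328.
n = ((z_{α} + z_β)/C)² + 3.
(1.960 + 0.674) / 0.6328 = 2.634 / 0.6328 = 4.162.
n = 4.162² + 3 = 17.33 + 3 = 20.3.
Round up.

n = 21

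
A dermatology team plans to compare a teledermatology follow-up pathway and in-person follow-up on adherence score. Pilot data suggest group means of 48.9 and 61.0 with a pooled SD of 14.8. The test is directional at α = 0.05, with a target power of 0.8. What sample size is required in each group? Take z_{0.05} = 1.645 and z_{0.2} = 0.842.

n = 19 per group

Cohen's d = |M₁ − M₂| / SD_pooled = |48.9 − 61.0| / 14.8 = 12.1 / 14.8 = 0.818.
For two independent groups with equal n: n = 2·((z_{α} + z_β) / d)².
z_{α} + z_β = 1.645 + 0.842 = 2.487.
n = 2 × (2.487 / 0.818)² = 2 × 3.040² = 2 × 9.24 = 18.5.
Round up to the next whole participant.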